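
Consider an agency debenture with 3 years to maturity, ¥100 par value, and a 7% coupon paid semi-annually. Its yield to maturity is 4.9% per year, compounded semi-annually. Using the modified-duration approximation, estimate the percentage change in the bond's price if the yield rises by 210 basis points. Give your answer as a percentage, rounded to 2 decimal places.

Periodic yield y = 0.0245. Modified duration first:
  t   CF        PV=CF/(1+0.0245)^t    t·PV
  1         3.50         3.4163         3.4163
  2         3.50         3.3346         6.6692
  3         3.50         3.2549         9.7646
  4         3.50         3.1770        12.7081
  5         3.50         3.1010        15.5052
  6       103.50        89.5094       537.0563
  Σ                    105.7932       585.1197
P = 105.7932; D_Mac = 5.53079 half-year periods = 2.76539 yrs; D_mod = 2.76539/(1+0.0245) = 2.69926 yrs.
ΔP/P ≈ -D_mod · Δy = -2.69926 × (+0.021) = -0.056684 = -5.6684%.

-5.67%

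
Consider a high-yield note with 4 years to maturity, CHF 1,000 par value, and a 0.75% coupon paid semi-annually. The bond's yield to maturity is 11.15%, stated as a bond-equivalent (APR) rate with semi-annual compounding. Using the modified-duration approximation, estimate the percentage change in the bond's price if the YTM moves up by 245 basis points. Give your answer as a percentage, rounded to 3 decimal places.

Periodic yield y = 0.05575. Modified duration first:
  t   CF        PV=CF/(1+0.05575)^t    t·PV
  1         3.75         3.5520         3.5520
  2         3.75         3.3644         6.7288
  3         3.75         3.1868         9.5603
  4         3.75         3.0185        12.0739
  5         3.75         2.8591        14.2954
  6         3.75         2.7081        16.2486
  7         3.75         2.5651        17.9557
  8     1,003.75       650.3346     5,202.6765
  Σ                    671.5884     5,283.0911
P = 671.5884; D_Mac = 7.86656 half-year periods = 3.93328 yrs; D_mod = 3.93328/(1+0.05575) = 3.72558 yrs.
ΔP/P ≈ -D_mod · Δy = -3.72558 × (+0.0245) = -0.091277 = -9.1277%.

-9.128%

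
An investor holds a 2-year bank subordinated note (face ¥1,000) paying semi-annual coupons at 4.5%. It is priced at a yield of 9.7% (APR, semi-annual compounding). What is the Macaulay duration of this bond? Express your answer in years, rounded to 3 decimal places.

1.931 years

Periodic yield y = 0.0485. Discount each cash flow and weight by its period:
  t   CF        PV=CF/(1+0.0485)^t    t·PV
  1        22.50        21.4592        21.4592
  2        22.50        20.4666        40.9332
  3        22.50        19.5199        58.5596
  4     1,022.50       846.0374     3,384.1497
  Σ                    907.4831     3,505.1018
Price P = Σ PV = 907.4831.
Macaulay duration = Σ(t·PV) / P = 3,505.1018 / 907.4831 = 3.86244 half-year periods.
In years: 3.86244 / 2 = 1.93122 years.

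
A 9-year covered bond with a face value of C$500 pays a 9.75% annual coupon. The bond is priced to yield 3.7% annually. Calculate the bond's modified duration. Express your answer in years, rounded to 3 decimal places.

Periodic yield y = 0.037. First find Macaulay duration:
  t   CF        PV=CF/(1+0.037)^t    t·PV
  1        48.75        47.0106        47.0106
  2        48.75        45.3333        90.6666
  3        48.75        43.7158       131.1474
  4        48.75        42.1560       168.6241
  5        48.75        40.6519       203.2595
  6        48.75        39.2014       235.2087
  7        48.75        37.8027       264.6192
  8        48.75        36.4539       291.6316
  9       548.75       395.6997     3,561.2973
  Σ                    728.0254     4,993.4649
P = 728.0254; Macaulay duration = 4,993.4649 / 728.0254 = 6.85892 years.
Modified duration = D_Mac / (1 + y) = 6.85892 / 1.037 = 6.61419 years.

6.614 years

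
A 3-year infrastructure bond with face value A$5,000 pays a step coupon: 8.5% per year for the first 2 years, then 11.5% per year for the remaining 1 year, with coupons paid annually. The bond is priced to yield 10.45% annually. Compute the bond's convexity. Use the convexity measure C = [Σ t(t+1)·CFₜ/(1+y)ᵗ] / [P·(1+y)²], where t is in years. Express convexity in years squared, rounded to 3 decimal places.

With y = 0.1045:
  t   CF        PV=CF/(1+0.1045)^t    t·PV        t(t+1)·PV
  1       425.00       384.7895       384.7895         769.5790
  2       425.00       348.3834       696.7669       2,090.3006
  3     5,575.00     4,137.5925    12,412.7774      49,651.1094
  Σ                  4,870.7654    13,494.3337      52,510.9890
P = 4,870.7654.
Convexity = Σ t(t+1)·PV / [P·(1+y)²] = 52,510.9890 / (4,870.7654 × 1.219920) = 8.83734.

8.837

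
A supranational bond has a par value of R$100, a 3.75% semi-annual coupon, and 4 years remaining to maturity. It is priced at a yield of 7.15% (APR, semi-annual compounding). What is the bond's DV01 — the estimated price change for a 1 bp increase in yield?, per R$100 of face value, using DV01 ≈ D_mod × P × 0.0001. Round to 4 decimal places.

R$0.0318

Periodic yield y = 0.03575.
  t   CF        PV=CF/(1+0.03575)^t    t·PV
  1        1.875         1.8103         1.8103
  2        1.875         1.7478         3.4956
  3        1.875         1.6875         5.0624
  4        1.875         1.6292         6.5169
  5        1.875         1.5730         7.8650
  6        1.875         1.5187         9.1122
  7        1.875         1.4663        10.2640
  8      101.875        76.9180       615.3441
  Σ                     88.3508       659.4705
P = 88.3508; D_Mac = 7.46423 half-year periods = 3.73212 yrs; D_mod = 3.60330 yrs.
DV01 ≈ 3.60330 × 88.3508 × 0.0001 = 0.031835.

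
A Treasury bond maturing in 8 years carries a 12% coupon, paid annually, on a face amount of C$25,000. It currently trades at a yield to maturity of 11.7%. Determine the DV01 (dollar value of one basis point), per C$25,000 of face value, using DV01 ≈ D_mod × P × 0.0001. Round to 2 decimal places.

Periodic yield y = 0.117.
  t   CF        PV=CF/(1+0.117)^t    t·PV
  1     3,000.00     2,685.7654     2,685.7654
  2     3,000.00     2,404.4453     4,808.8907
  3     3,000.00     2,152.5921     6,457.7762
  4     3,000.00     1,927.1191     7,708.4765
  5     3,000.00     1,725.2633     8,626.3166
  6     3,000.00     1,544.5509     9,267.3052
  7     3,000.00     1,382.7671     9,679.3698
  8    28,000.00    11,554.0075    92,432.0603
  Σ                 25,376.5108   141,665.9607
P = 25,376.5108; D_Mac = 5.58256 yrs; D_mod = 4.99782 yrs.
DV01 ≈ 4.99782 × 25,376.5108 × 0.0001 = 12.682718.

C$12.68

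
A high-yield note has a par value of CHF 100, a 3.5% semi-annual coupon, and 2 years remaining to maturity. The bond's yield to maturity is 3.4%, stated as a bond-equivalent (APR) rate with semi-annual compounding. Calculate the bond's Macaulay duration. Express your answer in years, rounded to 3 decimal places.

1.949 years

Periodic yield y = 0.017. Discount each cash flow and weight by its period:
  t   CF        PV=CF/(1+0.017)^t    t·PV
  1         1.75         1.7207         1.7207
  2         1.75         1.6920         3.3840
  3         1.75         1.6637         4.9911
  4       101.75        95.1153       380.4614
  Σ                    100.1918       390.5572
Price P = Σ PV = 100.1918.
Macaulay duration = Σ(t·PV) / P = 390.5572 / 100.1918 = 3.89810 half-year periods.
In years: 3.89810 / 2 = 1.94905 years.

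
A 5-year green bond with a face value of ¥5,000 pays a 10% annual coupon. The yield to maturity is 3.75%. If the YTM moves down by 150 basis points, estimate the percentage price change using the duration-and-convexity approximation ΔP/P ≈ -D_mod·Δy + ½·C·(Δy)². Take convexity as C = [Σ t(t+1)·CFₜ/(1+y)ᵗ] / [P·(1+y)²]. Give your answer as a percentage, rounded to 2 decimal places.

With y = 0.0375:
  t   CF        PV=CF/(1+0.0375)^t    t·PV        t(t+1)·PV
  1       500.00       481.9277       481.9277         963.8554
  2       500.00       464.5086       929.0173       2,787.0518
  3       500.00       447.7192     1,343.1575       5,372.6300
  4       500.00       431.5365     1,726.1462       8,630.7310
  5     5,500.00     4,575.3273    22,876.6363     137,259.8176
  Σ                  6,401.0193    27,356.8849     155,014.0858
P = 6,401.0193; D_Mac = 4.27383 yrs; D_mod = 4.11936 yrs; C = 22.49810.
Duration effect: -4.11936 × (-0.015) = +0.061790
Convexity effect: 0.5 × 22.49810 × (-0.015)² = +0.0025310
ΔP/P ≈ +0.061790 + 0.0025310 = +0.064321 = +6.4321%.

+6.43%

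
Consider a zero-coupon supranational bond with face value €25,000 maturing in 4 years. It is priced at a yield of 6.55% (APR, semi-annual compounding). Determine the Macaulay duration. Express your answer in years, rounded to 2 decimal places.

4.00 years

A zero-coupon bond has a single cash flow at maturity, so its Macaulay duration equals its maturity: 4 years.
(Equivalently: 8 semi-annual periods ÷ 2 = 4 years.)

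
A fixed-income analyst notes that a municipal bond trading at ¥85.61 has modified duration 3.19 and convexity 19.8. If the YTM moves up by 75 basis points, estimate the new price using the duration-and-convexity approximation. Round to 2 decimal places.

Duration effect: -D_mod·Δy = -3.19 × (+0.0075) = -0.023925
Convexity effect: ½·C·(Δy)² = 0.5 × 19.8 × (0.0075)² = +0.000556875
ΔP/P ≈ -0.023925 + 0.000556875 = -0.023368125
New price ≈ 85.61 × (1 - 0.023368125) = 83.60945481875.

¥83.61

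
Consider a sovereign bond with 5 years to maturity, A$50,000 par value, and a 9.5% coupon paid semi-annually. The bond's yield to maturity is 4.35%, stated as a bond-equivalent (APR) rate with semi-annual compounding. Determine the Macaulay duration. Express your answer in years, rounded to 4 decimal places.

4.1956 years

Periodic yield y = 0.02175. Discount each cash flow and weight by its period:
  t   CF        PV=CF/(1+0.02175)^t    t·PV
  1     2,375.00     2,324.4434     2,324.4434
  2     2,375.00     2,274.9629     4,549.9258
  3     2,375.00     2,226.5358     6,679.6073
  4     2,375.00     2,179.1395     8,716.5579
  5     2,375.00     2,132.7521    10,663.7606
  6     2,375.00     2,087.3522    12,524.1132
  7     2,375.00     2,042.9187    14,300.4311
  8     2,375.00     1,999.4311    15,995.4488
  9     2,375.00     1,956.8692    17,611.8227
  10   52,375.00    42,235.4934   422,354.9341
  Σ                 61,459.8983   515,721.0449
Price P = Σ PV = 61,459.8983.
Macaulay duration = Σ(t·PV) / P = 515,721.0449 / 61,459.8983 = 8.39118 half-year periods.
In years: 8.39118 / 2 = 4.19559 years.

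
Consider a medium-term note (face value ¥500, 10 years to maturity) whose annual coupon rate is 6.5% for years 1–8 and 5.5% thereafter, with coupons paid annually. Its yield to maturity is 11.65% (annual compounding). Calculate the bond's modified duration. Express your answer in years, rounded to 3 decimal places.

6.383 years

Periodic yield y = 0.1165. First find Macaulay duration:
  t   CF        PV=CF/(1+0.1165)^t    t·PV
  1        32.50        29.1088        29.1088
  2        32.50        26.0715        52.1430
  3        32.50        23.3511        70.0533
  4        32.50        20.9145        83.6582
  5        32.50        18.7322        93.6612
  6        32.50        16.7776       100.6659
  7        32.50        15.0270       105.1890
  8        32.50        13.4590       107.6722
  9        27.50        10.2001        91.8008
  10      527.50       175.2408     1,752.4078
  Σ                    348.8827     2,486.3602
P = 348.8827; Macaulay duration = 2,486.3602 / 348.8827 = 7.12664 years.
Modified duration = D_Mac / (1 + y) = 7.12664 / 1.1165 = 6.38301 years.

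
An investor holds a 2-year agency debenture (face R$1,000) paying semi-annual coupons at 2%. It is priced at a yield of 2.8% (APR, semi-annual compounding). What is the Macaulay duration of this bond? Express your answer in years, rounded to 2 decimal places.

Periodic yield y = 0.014. Discount each cash flow and weight by its period:
  t   CF        PV=CF/(1+0.014)^t    t·PV
  1        10.00         9.8619         9.8619
  2        10.00         9.7258        19.4515
  3        10.00         9.5915        28.7745
  4     1,010.00       955.3655     3,821.4620
  Σ                    984.5447     3,879.5499
Price P = Σ PV = 984.5447.
Macaulay duration = Σ(t·PV) / P = 3,879.5499 / 984.5447 = 3.94045 half-year periods.
In years: 3.94045 / 2 = 1.97023 years.

1.97 years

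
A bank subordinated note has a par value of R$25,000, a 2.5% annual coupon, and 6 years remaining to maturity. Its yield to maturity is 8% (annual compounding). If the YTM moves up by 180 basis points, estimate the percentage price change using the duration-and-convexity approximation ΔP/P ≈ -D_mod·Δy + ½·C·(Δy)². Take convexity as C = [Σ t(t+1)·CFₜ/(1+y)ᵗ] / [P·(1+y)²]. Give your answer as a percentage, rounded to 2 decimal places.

-8.77%

With y = 0.08:
  t   CF        PV=CF/(1+0.08)^t    t·PV        t(t+1)·PV
  1       625.00       578.7037       578.7037       1,157.4074
  2       625.00       535.8368     1,071.6735       3,215.0206
  3       625.00       496.1452     1,488.4355       5,953.7418
  4       625.00       459.3937     1,837.5746       9,187.8732
  5       625.00       425.3645     2,126.8225      12,760.9349
  6    25,625.00    16,148.0967    96,888.5801     678,220.0609
  Σ                 18,643.5405   103,991.7899     710,495.0388
P = 18,643.5405; D_Mac = 5.57790 yrs; D_mod = 5.16472 yrs; C = 32.67271.
Duration effect: -5.16472 × (+0.018) = -0.092965
Convexity effect: 0.5 × 32.67271 × (0.018)² = +0.0052930
ΔP/P ≈ -0.092965 + 0.0052930 = -0.087672 = -8.7672%.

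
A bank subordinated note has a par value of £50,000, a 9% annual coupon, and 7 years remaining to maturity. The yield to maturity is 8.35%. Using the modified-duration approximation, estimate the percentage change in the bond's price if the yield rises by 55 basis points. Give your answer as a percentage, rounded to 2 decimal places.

Periodic yield y = 0.0835. Modified duration first:
  t   CF        PV=CF/(1+0.0835)^t    t·PV
  1     4,500.00     4,153.2072     4,153.2072
  2     4,500.00     3,833.1400     7,666.2800
  3     4,500.00     3,537.7388    10,613.2165
  4     4,500.00     3,265.1027    13,060.4110
  5     4,500.00     3,013.4774    15,067.3869
  6     4,500.00     2,781.2435    16,687.4612
  7    54,500.00    31,088.0937   217,616.6561
  Σ                 51,672.0034   284,864.6189
P = 51,672.0034; D_Mac = 5.51294 yrs; D_mod = 5.51294/(1+0.0835) = 5.08808 yrs.
ΔP/P ≈ -D_mod · Δy = -5.08808 × (+0.0055) = -0.027984 = -2.7984%.

-2.80%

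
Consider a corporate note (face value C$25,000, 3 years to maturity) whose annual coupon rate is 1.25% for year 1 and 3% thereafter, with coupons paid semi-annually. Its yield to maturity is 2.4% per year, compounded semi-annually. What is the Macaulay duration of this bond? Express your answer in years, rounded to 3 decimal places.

Periodic yield y = 0.012. Discount each cash flow and weight by its period:
  t   CF        PV=CF/(1+0.012)^t    t·PV
  1       156.25       154.3972       154.3972
  2       156.25       152.5664       305.1329
  3       375.00       361.8176     1,085.4529
  4       375.00       357.5273     1,430.1092
  5       375.00       353.2879     1,766.4393
  6    25,375.00    23,622.3433   141,734.0595
  Σ                 25,001.9397   146,475.5910
Price P = Σ PV = 25,001.9397.
Macaulay duration = Σ(t·PV) / P = 146,475.5910 / 25,001.9397 = 5.85857 half-year periods.
In years: 5.85857 / 2 = 2.92928 years.

2.929 years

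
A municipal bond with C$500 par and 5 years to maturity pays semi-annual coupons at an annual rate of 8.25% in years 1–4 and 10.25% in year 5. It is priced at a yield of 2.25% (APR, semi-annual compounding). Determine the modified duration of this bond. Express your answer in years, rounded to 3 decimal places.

4.263 years

Periodic yield y = 0.01125. First find Macaulay duration:
  t   CF        PV=CF/(1+0.01125)^t    t·PV
  1       20.625        20.3956        20.3956
  2       20.625        20.1687        40.3373
  3       20.625        19.9443        59.8328
  4       20.625        19.7224        78.8896
  5       20.625        19.5030        97.5150
  6       20.625        19.2860       115.7162
  7       20.625        19.0715       133.5003
  8       20.625        18.8593       150.8744
  9       25.625        23.1706       208.5353
  10     525.625       469.9922     4,699.9222
  Σ                    650.1135     5,605.5186
P = 650.1135; Macaulay duration = 5,605.5186 / 650.1135 = 8.62237 half-year periods = 4.31118 years.
Modified duration = D_Mac / (1 + y) = 4.31118 / 1.01125 = 4.26322 years.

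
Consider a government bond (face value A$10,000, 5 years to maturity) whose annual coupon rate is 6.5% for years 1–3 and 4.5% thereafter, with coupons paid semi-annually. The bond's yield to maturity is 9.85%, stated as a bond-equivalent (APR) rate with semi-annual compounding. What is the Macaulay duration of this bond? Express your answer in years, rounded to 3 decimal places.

Periodic yield y = 0.04925. Discount each cash flow and weight by its period:
  t   CF        PV=CF/(1+0.04925)^t    t·PV
  1       325.00       309.7451       309.7451
  2       325.00       295.2062       590.4123
  3       325.00       281.3497       844.0490
  4       325.00       268.1436     1,072.5744
  5       325.00       255.5574     1,277.7870
  6       325.00       243.5620     1,461.3719
  7       225.00       160.7051     1,124.9357
  8       225.00       153.1619     1,225.2951
  9       225.00       145.9727     1,313.7545
  10   10,225.00     6,322.2773    63,222.7726
  Σ                  8,435.6809    72,442.6977
Price P = Σ PV = 8,435.6809.
Macaulay duration = Σ(t·PV) / P = 72,442.6977 / 8,435.6809 = 8.58765 half-year periods.
In years: 8.58765 / 2 = 4.29383 years.

4.294 years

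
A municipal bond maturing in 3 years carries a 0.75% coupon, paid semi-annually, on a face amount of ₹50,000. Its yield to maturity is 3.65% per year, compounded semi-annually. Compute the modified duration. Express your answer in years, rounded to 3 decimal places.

2.917 years

Periodic yield y = 0.01825. First find Macaulay duration:
  t   CF        PV=CF/(1+0.01825)^t    t·PV
  1       187.50       184.1395       184.1395
  2       187.50       180.8391       361.6783
  3       187.50       177.5980       532.7939
  4       187.50       174.4149       697.6596
  5       187.50       171.2889       856.4444
  6    50,187.50    45,026.5892   270,159.5352
  Σ                 45,914.8696   272,792.2509
P = 45,914.8696; Macaulay duration = 272,792.2509 / 45,914.8696 = 5.94126 half-year periods = 2.97063 years.
Modified duration = D_Mac / (1 + y) = 2.97063 / 1.01825 = 2.91739 years.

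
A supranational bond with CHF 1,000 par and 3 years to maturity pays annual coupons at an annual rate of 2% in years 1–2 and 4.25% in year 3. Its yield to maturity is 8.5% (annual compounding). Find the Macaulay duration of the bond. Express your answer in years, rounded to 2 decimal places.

Periodic yield y = 0.085. Discount each cash flow and weight by its year:
  t   CF        PV=CF/(1+0.085)^t    t·PV
  1        20.00        18.4332        18.4332
  2        20.00        16.9891        33.9782
  3     1,042.50       816.1817     2,448.5451
  Σ                    851.6040     2,500.9565
Price P = Σ PV = 851.6040.
Macaulay duration = Σ(t·PV) / P = 2,500.9565 / 851.6040 = 2.93676 years.

2.94 years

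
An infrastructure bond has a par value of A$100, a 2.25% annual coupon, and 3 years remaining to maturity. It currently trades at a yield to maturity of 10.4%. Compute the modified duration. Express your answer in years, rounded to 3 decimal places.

2.650 years

Periodic yield y = 0.104. First find Macaulay duration:
  t   CF        PV=CF/(1+0.104)^t    t·PV
  1         2.25         2.0380         2.0380
  2         2.25         1.8461         3.6921
  3       102.25        75.9899       227.9698
  Σ                     79.8740       233.7000
P = 79.8740; Macaulay duration = 233.7000 / 79.8740 = 2.92586 years.
Modified duration = D_Mac / (1 + y) = 2.92586 / 1.104 = 2.65023 years.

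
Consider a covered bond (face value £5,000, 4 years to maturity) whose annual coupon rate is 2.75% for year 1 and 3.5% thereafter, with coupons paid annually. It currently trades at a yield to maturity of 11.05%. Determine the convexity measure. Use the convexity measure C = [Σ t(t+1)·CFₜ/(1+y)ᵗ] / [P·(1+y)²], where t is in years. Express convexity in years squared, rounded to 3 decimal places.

With y = 0.1105:
  t   CF        PV=CF/(1+0.1105)^t    t·PV        t(t+1)·PV
  1       137.50       123.8181       123.8181         247.6362
  2       175.00       141.9061       283.8121         851.4363
  3       175.00       127.7857       383.3572       1,533.4288
  4     5,175.00     3,402.7975    13,611.1899      68,055.9496
  Σ                  3,796.3074    14,402.1773      70,688.4509
P = 3,796.3074.
Convexity = Σ t(t+1)·PV / [P·(1+y)²] = 70,688.4509 / (3,796.3074 × 1.233210) = 15.09906.

15.099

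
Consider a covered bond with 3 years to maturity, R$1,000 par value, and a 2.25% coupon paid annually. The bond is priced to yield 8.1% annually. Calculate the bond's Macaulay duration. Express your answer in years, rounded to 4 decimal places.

2.9283 years

Periodic yield y = 0.081. Discount each cash flow and weight by its year:
  t   CF        PV=CF/(1+0.081)^t    t·PV
  1        22.50        20.8141        20.8141
  2        22.50        19.2545        38.5089
  3     1,022.50       809.4429     2,428.3288
  Σ                    849.5114     2,487.6518
Price P = Σ PV = 849.5114.
Macaulay duration = Σ(t·PV) / P = 2,487.6518 / 849.5114 = 2.92833 years.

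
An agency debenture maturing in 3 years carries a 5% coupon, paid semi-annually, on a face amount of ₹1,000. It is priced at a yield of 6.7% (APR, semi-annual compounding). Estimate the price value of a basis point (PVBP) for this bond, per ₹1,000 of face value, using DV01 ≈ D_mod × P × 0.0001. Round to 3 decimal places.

₹0.260

Periodic yield y = 0.0335.
  t   CF        PV=CF/(1+0.0335)^t    t·PV
  1        25.00        24.1896        24.1896
  2        25.00        23.4056        46.8111
  3        25.00        22.6469        67.9407
  4        25.00        21.9128        87.6512
  5        25.00        21.2025       106.0126
  6     1,025.00       841.1258     5,046.7551
  Σ                    954.4833     5,379.3604
P = 954.4833; D_Mac = 5.63589 half-year periods = 2.81794 yrs; D_mod = 2.72660 yrs.
DV01 ≈ 2.72660 × 954.4833 × 0.0001 = 0.260250.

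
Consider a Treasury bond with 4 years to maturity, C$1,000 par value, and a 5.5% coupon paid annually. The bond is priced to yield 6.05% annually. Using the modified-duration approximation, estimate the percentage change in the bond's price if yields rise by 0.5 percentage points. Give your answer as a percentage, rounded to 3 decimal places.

Periodic yield y = 0.0605. Modified duration first:
  t   CF        PV=CF/(1+0.0605)^t    t·PV
  1        55.00        51.8623        51.8623
  2        55.00        48.9037        97.8073
  3        55.00        46.1138       138.3413
  4     1,055.00       834.0840     3,336.3358
  Σ                    980.9637     3,624.3468
P = 980.9637; D_Mac = 3.69468 yrs; D_mod = 3.69468/(1+0.0605) = 3.48390 yrs.
ΔP/P ≈ -D_mod · Δy = -3.48390 × (+0.005) = -0.017420 = -1.7420%.

-1.742%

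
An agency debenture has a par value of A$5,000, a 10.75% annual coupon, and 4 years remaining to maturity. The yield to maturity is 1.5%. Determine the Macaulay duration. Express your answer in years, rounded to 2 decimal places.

Periodic yield y = 0.015. Discount each cash flow and weight by its year:
  t   CF        PV=CF/(1+0.015)^t    t·PV
  1       537.50       529.5567       529.5567
  2       537.50       521.7307     1,043.4614
  3       537.50       514.0204     1,542.0612
  4     5,537.50     5,217.3452    20,869.3807
  Σ                  6,782.6529    23,984.4599
Price P = Σ PV = 6,782.6529.
Macaulay duration = Σ(t·PV) / P = 23,984.4599 / 6,782.6529 = 3.53615 years.

3.54 years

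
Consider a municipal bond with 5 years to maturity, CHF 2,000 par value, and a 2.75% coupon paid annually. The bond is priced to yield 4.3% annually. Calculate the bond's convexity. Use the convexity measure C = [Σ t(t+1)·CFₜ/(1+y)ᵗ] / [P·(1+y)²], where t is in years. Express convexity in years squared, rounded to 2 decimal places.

With y = 0.043:
  t   CF        PV=CF/(1+0.043)^t    t·PV        t(t+1)·PV
  1        55.00        52.7325        52.7325         105.4650
  2        55.00        50.5585       101.1170         303.3509
  3        55.00        48.4741       145.4223         581.6892
  4        55.00        46.4756       185.9026         929.5130
  5     2,055.00     1,664.9082     8,324.5408      49,947.2451
  Σ                  1,863.1489     8,809.7152      51,867.2632
P = 1,863.1489.
Convexity = Σ t(t+1)·PV / [P·(1+y)²] = 51,867.2632 / (1,863.1489 × 1.087849) = 25.59040.

25.59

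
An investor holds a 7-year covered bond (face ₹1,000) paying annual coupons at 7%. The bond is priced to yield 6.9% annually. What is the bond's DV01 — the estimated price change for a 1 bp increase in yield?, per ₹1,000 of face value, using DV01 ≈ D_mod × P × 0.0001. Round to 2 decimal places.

₹0.54

Periodic yield y = 0.069.
  t   CF        PV=CF/(1+0.069)^t    t·PV
  1        70.00        65.4818        65.4818
  2        70.00        61.2552       122.5103
  3        70.00        57.3014       171.9041
  4        70.00        53.6028       214.4111
  5        70.00        50.1429       250.7145
  6        70.00        46.9064       281.4382
  7     1,070.00       670.7178     4,695.0247
  Σ                  1,005.4081     5,801.4847
P = 1,005.4081; D_Mac = 5.77028 yrs; D_mod = 5.39783 yrs.
DV01 ≈ 5.39783 × 1,005.4081 × 0.0001 = 0.542702.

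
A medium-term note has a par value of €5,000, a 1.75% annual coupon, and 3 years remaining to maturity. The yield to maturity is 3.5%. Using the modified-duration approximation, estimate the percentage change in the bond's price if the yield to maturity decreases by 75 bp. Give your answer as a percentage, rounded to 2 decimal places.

+2.14%

Periodic yield y = 0.035. Modified duration first:
  t   CF        PV=CF/(1+0.035)^t    t·PV
  1        87.50        84.5411        84.5411
  2        87.50        81.6822       163.3644
  3     5,087.50     4,588.6335    13,765.9005
  Σ                  4,754.8568    14,013.8060
P = 4,754.8568; D_Mac = 2.94726 yrs; D_mod = 2.94726/(1+0.035) = 2.84760 yrs.
ΔP/P ≈ -D_mod · Δy = -2.84760 × (-0.0075) = +0.021357 = +2.1357%.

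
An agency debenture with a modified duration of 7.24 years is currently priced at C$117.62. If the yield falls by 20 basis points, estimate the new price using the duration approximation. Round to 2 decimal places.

Duration approximation: ΔP/P ≈ -D_mod · Δy = -7.24 × (-0.002) = +0.014480.
New price ≈ 117.62 × (1 + 0.014480) = 119.3231376.

C$119.32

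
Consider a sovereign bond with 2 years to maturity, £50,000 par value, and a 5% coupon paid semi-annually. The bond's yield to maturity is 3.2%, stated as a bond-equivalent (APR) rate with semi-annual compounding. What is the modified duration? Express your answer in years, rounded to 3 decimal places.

1.899 years

Periodic yield y = 0.016. First find Macaulay duration:
  t   CF        PV=CF/(1+0.016)^t    t·PV
  1     1,250.00     1,230.3150     1,230.3150
  2     1,250.00     1,210.9399     2,421.8798
  3     1,250.00     1,191.8700     3,575.6100
  4    51,250.00    48,097.1162   192,388.4649
  Σ                 51,730.2411   199,616.2697
P = 51,730.2411; Macaulay duration = 199,616.2697 / 51,730.2411 = 3.85879 half-year periods = 1.92940 years.
Modified duration = D_Mac / (1 + y) = 1.92940 / 1.016 = 1.89901 years.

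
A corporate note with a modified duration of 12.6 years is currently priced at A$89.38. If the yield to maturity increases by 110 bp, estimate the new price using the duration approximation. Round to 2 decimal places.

Duration approximation: ΔP/P ≈ -D_mod · Δy = -12.6 × (+0.011) = -0.138600.
New price ≈ 89.38 × (1 - 0.138600) = 76.991932.

A$76.99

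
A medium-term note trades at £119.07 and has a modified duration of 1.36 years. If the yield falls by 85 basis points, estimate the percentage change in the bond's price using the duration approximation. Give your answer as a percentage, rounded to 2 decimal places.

Duration approximation: ΔP/P ≈ -D_mod · Δy = -1.36 × (-0.0085) = +0.011560.
As a percentage: +1.1560%.

+1.16%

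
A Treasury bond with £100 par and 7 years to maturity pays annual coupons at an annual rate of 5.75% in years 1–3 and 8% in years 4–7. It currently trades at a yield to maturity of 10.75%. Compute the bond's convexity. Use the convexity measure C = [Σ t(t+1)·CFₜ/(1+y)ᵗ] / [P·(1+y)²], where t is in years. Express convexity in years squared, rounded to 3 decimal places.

34.861

With y = 0.1075:
  t   CF        PV=CF/(1+0.1075)^t    t·PV        t(t+1)·PV
  1         5.75         5.1919         5.1919          10.3837
  2         5.75         4.6879         9.3758          28.1275
  3         5.75         4.2329        12.6987          50.7946
  4         8.00         5.3176        21.2704         106.3518
  5         8.00         4.8014        24.0072         144.0431
  6         8.00         4.3354        26.0123         182.0861
  7       108.00        52.8467       369.9267       2,959.4134
  Σ                     81.4138       468.4829       3,481.2004
P = 81.4138.
Convexity = Σ t(t+1)·PV / [P·(1+y)²] = 3,481.2004 / (81.4138 × 1.226556) = 34.86131.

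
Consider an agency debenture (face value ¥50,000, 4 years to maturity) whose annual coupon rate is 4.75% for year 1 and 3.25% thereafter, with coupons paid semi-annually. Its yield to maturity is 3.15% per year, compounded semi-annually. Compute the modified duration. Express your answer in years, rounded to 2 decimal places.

Periodic yield y = 0.01575. First find Macaulay duration:
  t   CF        PV=CF/(1+0.01575)^t    t·PV
  1     1,187.50     1,169.0869     1,169.0869
  2     1,187.50     1,150.9593     2,301.9185
  3       812.50       775.2877     2,325.8630
  4       812.50       763.2662     3,053.0649
  5       812.50       751.4312     3,757.1559
  6       812.50       739.7797     4,438.6779
  7       812.50       728.3088     5,098.1615
  8    50,812.50    44,841.0646   358,728.5168
  Σ                 50,919.1843   380,872.4456
P = 50,919.1843; Macaulay duration = 380,872.4456 / 50,919.1843 = 7.47994 half-year periods = 3.73997 years.
Modified duration = D_Mac / (1 + y) = 3.73997 / 1.01575 = 3.68198 years.

3.68 years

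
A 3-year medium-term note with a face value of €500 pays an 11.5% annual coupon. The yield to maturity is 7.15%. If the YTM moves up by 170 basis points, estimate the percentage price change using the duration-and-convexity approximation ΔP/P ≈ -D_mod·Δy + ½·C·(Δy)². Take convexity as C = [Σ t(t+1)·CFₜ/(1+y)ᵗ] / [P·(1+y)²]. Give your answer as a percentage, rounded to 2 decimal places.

-4.18%

With y = 0.0715:
  t   CF        PV=CF/(1+0.0715)^t    t·PV        t(t+1)·PV
  1        57.50        53.6631        53.6631         107.3262
  2        57.50        50.0822       100.1644         300.4933
  3       557.50       453.1775     1,359.5325       5,438.1301
  Σ                    556.9228     1,513.3600       5,845.9495
P = 556.9228; D_Mac = 2.71736 yrs; D_mod = 2.53603 yrs; C = 9.14273.
Duration effect: -2.53603 × (+0.017) = -0.043113
Convexity effect: 0.5 × 9.14273 × (0.017)² = +0.0013211
ΔP/P ≈ -0.043113 + 0.0013211 = -0.041791 = -4.1791%.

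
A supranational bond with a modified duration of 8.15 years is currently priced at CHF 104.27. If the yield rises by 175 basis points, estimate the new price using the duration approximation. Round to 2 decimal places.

Duration approximation: ΔP/P ≈ -D_mod · Δy = -8.15 × (+0.0175) = -0.142625.
New price ≈ 104.27 × (1 - 0.142625) = 89.39849125.

CHF 89.40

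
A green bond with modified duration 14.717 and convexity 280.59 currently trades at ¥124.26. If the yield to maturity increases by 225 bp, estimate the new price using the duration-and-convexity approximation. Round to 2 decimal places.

Duration effect: -D_mod·Δy = -14.717 × (+0.0225) = -0.3311325
Convexity effect: ½·C·(Δy)² = 0.5 × 280.59 × (0.0225)² = +0.07102434375
ΔP/P ≈ -0.3311325 + 0.07102434375 = -0.26010815625
New price ≈ 124.26 × (1 - 0.26010815625) = 91.938960504375.

¥91.94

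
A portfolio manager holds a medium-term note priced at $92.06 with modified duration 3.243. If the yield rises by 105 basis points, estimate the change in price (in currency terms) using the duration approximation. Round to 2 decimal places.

Duration approximation: ΔP/P ≈ -D_mod · Δy = -3.243 × (+0.0105) = -0.0340515.
ΔP ≈ 92.06 × (-0.0340515) = -3.13478109.

-$3.13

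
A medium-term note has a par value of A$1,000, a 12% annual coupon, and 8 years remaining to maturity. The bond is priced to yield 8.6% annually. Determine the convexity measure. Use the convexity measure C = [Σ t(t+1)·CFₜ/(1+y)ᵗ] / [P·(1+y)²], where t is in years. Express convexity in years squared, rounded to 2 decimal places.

With y = 0.086:
  t   CF        PV=CF/(1+0.086)^t    t·PV        t(t+1)·PV
  1       120.00       110.4972       110.4972         220.9945
  2       120.00       101.7470       203.4940         610.4820
  3       120.00        93.6897       281.0690       1,124.2762
  4       120.00        86.2704       345.0817       1,725.4085
  5       120.00        79.4387       397.1935       2,383.1610
  6       120.00        73.1480       438.8878       3,072.2149
  7       120.00        67.3554       471.4879       3,771.9028
  8     1,120.00       578.8678     4,630.9427      41,678.4843
  Σ                  1,191.0143     6,878.6539      54,586.9241
P = 1,191.0143.
Convexity = Σ t(t+1)·PV / [P·(1+y)²] = 54,586.9241 / (1,191.0143 × 1.179396) = 38.86082.

38.86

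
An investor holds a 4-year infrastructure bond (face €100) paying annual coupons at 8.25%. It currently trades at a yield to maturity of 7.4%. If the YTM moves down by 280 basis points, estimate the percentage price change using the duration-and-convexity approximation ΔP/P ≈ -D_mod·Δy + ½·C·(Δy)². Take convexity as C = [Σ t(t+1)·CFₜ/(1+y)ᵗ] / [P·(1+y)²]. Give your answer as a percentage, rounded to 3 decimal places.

With y = 0.074:
  t   CF        PV=CF/(1+0.074)^t    t·PV        t(t+1)·PV
  1         8.25         7.6816         7.6816          15.3631
  2         8.25         7.1523        14.3046          42.9138
  3         8.25         6.6595        19.9785          79.9139
  4       108.25        81.3600       325.4399       1,627.1994
  Σ                    102.8533       367.4045       1,765.3902
P = 102.8533; D_Mac = 3.57212 yrs; D_mod = 3.32600 yrs; C = 14.88037.
Duration effect: -3.32600 × (-0.028) = +0.093128
Convexity effect: 0.5 × 14.88037 × (-0.028)² = +0.0058331
ΔP/P ≈ +0.093128 + 0.0058331 = +0.098961 = +9.8961%.

+9.896%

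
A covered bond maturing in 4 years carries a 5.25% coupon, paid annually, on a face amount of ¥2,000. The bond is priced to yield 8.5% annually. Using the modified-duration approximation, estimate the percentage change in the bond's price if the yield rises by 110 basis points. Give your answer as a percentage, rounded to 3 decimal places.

Periodic yield y = 0.085. Modified duration first:
  t   CF        PV=CF/(1+0.085)^t    t·PV
  1       105.00        96.7742        96.7742
  2       105.00        89.1928       178.3856
  3       105.00        82.2054       246.6161
  4     2,105.00     1,518.9139     6,075.6555
  Σ                  1,787.0862     6,597.4313
P = 1,787.0862; D_Mac = 3.69173 yrs; D_mod = 3.69173/(1+0.085) = 3.40251 yrs.
ΔP/P ≈ -D_mod · Δy = -3.40251 × (+0.011) = -0.037428 = -3.7428%.

-3.743%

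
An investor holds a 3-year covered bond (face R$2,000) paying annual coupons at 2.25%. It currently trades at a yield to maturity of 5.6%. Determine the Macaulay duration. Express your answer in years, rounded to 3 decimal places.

Periodic yield y = 0.056. Discount each cash flow and weight by its year:
  t   CF        PV=CF/(1+0.056)^t    t·PV
  1        45.00        42.6136        42.6136
  2        45.00        40.3538        80.7076
  3     2,045.00     1,736.6070     5,209.8211
  Σ                  1,819.5745     5,333.1424
Price P = Σ PV = 1,819.5745.
Macaulay duration = Σ(t·PV) / P = 5,333.1424 / 1,819.5745 = 2.93098 years.

2.931 years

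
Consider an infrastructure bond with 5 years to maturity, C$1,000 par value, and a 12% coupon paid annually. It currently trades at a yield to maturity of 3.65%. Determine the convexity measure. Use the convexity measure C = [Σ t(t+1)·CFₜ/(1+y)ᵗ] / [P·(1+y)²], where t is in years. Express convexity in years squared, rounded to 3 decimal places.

21.900

With y = 0.0365:
  t   CF        PV=CF/(1+0.0365)^t    t·PV        t(t+1)·PV
  1       120.00       115.7742       115.7742         231.5485
  2       120.00       111.6973       223.3946         670.1837
  3       120.00       107.7639       323.2917       1,293.1669
  4       120.00       103.9690       415.8761       2,079.3807
  5     1,120.00       936.2062     4,681.0308      28,086.1846
  Σ                  1,375.4106     5,759.3674      32,360.4644
P = 1,375.4106.
Convexity = Σ t(t+1)·PV / [P·(1+y)²] = 32,360.4644 / (1,375.4106 × 1.074332) = 21.89998.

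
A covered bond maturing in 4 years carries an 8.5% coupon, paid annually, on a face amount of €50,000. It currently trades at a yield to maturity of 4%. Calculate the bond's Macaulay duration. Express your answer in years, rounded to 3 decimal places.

3.589 years

Periodic yield y = 0.04. Discount each cash flow and weight by its year:
  t   CF        PV=CF/(1+0.04)^t    t·PV
  1     4,250.00     4,086.5385     4,086.5385
  2     4,250.00     3,929.3639     7,858.7278
  3     4,250.00     3,778.2345    11,334.7036
  4    54,250.00    46,373.1274   185,492.5095
  Σ                 58,167.2643   208,772.4793
Price P = Σ PV = 58,167.2643.
Macaulay duration = Σ(t·PV) / P = 208,772.4793 / 58,167.2643 = 3.58917 years.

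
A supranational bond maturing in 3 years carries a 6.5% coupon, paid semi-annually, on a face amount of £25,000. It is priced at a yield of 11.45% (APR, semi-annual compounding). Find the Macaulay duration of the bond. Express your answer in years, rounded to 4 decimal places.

Periodic yield y = 0.05725. Discount each cash flow and weight by its period:
  t   CF        PV=CF/(1+0.05725)^t    t·PV
  1       812.50       768.5032       768.5032
  2       812.50       726.8888     1,453.7776
  3       812.50       687.5278     2,062.5835
  4       812.50       650.2983     2,601.1931
  5       812.50       615.0847     3,075.4233
  6    25,812.50    18,482.6358   110,895.8149
  Σ                 21,930.9386   120,857.2956
Price P = Σ PV = 21,930.9386.
Macaulay duration = Σ(t·PV) / P = 120,857.2956 / 21,930.9386 = 5.51081 half-year periods.
In years: 5.51081 / 2 = 2.75541 years.

2.7554 years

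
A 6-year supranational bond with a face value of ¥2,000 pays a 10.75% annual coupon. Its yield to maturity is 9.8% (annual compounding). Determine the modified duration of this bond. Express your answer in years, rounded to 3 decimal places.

4.323 years

Periodic yield y = 0.098. First find Macaulay duration:
  t   CF        PV=CF/(1+0.098)^t    t·PV
  1       215.00       195.8106       195.8106
  2       215.00       178.3338       356.6677
  3       215.00       162.4170       487.2509
  4       215.00       147.9207       591.6830
  5       215.00       134.7184       673.5918
  6     2,215.00     1,264.0367     7,584.2203
  Σ                  2,083.2372     9,889.2243
P = 2,083.2372; Macaulay duration = 9,889.2243 / 2,083.2372 = 4.74705 years.
Modified duration = D_Mac / (1 + y) = 4.74705 / 1.098 = 4.32336 years.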